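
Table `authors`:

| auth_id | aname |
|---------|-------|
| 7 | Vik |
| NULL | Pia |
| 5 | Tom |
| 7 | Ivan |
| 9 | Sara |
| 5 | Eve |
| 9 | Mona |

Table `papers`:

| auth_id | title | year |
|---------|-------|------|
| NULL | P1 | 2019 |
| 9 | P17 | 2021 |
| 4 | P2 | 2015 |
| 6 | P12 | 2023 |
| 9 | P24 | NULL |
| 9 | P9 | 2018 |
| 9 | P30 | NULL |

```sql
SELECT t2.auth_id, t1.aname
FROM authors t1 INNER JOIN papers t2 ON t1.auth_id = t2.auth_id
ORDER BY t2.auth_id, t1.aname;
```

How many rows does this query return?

8

INNER JOIN keeps only pairs where the ON condition holds.
Matching on t1.auth_id = t2.auth_id. A NULL in a compared column never satisfies the condition.
- t1 (auth_id=7) has no partner → excluded.
- t1 (auth_id=NULL) has no partner → excluded.
- t1 (auth_id=5) has no partner → excluded.
- t1 (auth_id=7) has no partner → excluded.
- t1 (auth_id=9) pairs with 4 row(s) of t2.
- t1 (auth_id=5) has no partner → excluded.
- t1 (auth_id=9) pairs with 4 row(s) of t2.
Total: 8 rows.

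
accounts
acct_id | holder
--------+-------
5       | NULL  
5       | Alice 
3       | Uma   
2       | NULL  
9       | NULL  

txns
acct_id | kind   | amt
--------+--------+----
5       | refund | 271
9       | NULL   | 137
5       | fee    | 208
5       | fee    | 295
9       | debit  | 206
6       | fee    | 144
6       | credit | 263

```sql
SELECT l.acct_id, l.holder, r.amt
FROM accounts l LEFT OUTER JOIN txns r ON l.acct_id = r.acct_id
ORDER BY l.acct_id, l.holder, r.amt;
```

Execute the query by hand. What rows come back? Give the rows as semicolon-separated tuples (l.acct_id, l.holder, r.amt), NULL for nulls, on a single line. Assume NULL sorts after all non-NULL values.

(2, NULL, NULL); (3, Uma, NULL); (5, Alice, 208); (5, Alice, 271); (5, Alice, 295); (5, NULL, 208); (5, NULL, 271); (5, NULL, 295); (9, NULL, 137); (9, NULL, 206)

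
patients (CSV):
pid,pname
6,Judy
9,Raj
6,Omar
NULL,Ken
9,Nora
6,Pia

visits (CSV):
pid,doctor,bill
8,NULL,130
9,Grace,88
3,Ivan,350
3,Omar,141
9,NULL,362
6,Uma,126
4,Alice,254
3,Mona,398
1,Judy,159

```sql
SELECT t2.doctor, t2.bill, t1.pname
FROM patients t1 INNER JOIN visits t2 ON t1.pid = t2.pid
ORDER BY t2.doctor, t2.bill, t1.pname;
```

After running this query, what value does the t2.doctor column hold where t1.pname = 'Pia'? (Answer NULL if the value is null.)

Uma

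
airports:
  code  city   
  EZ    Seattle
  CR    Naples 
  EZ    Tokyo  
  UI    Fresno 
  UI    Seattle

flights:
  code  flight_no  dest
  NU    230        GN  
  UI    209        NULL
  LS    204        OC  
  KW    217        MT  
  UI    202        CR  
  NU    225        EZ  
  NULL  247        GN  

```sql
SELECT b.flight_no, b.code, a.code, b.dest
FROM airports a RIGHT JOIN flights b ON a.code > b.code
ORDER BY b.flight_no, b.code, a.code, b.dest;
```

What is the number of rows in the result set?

11

RIGHT JOIN keeps every row from `flights`; unmatched rows get NULL for `airports`'s columns.
Matching on a.code > b.code. A NULL in a compared column never satisfies the condition.
Matched pairs: 8; unmatched b rows kept: 3.
Total: 8 matched + 3 padded = 11 rows.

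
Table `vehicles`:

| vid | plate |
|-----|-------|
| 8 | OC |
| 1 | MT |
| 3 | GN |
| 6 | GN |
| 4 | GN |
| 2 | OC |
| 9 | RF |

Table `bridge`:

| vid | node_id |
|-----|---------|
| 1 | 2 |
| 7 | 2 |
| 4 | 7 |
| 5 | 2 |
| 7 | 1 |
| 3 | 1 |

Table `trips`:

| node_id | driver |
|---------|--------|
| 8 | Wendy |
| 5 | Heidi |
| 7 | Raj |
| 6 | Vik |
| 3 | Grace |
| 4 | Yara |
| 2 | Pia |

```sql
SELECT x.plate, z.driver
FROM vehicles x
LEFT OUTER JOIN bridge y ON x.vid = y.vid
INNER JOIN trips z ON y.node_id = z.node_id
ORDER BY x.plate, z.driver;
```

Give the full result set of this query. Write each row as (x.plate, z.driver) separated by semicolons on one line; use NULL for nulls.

Step 1 — x LEFT JOIN y on vid → 7 row(s).
Then INNER JOIN `trips z` on node_id: keep only rows whose y.node_id appears in z.

(GN, Raj); (MT, Pia)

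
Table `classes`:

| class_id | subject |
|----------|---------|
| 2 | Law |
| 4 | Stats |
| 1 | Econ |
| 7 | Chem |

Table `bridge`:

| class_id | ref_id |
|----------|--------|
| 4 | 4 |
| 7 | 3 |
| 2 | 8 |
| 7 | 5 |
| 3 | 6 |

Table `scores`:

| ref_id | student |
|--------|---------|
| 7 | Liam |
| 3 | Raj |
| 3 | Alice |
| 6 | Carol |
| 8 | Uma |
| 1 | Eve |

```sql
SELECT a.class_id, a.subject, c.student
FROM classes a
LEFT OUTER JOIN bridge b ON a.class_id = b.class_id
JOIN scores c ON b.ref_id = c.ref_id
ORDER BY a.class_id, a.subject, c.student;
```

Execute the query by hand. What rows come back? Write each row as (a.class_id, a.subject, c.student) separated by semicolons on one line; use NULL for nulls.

(2, Law, Uma); (7, Chem, Alice); (7, Chem, Raj)

Joins associate left-to-right: classes LEFT JOIN bridge on class_id gives 5 intermediate row(s).
Then INNER JOIN `scores c` on ref_id: keep only rows whose b.ref_id appears in c.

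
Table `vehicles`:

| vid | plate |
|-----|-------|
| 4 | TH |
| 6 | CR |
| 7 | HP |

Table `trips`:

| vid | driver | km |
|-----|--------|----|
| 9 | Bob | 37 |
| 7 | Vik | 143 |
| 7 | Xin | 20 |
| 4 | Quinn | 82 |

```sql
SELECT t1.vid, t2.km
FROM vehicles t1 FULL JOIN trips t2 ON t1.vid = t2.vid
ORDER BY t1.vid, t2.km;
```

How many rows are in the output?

5

FULL OUTER JOIN keeps every row from both sides; unmatched rows get NULL for the other side's columns.
Matching on t1.vid = t2.vid.
Matched pairs: 3; unmatched t1 rows kept: 1; unmatched t2 rows kept: 1.
Total: 3 matched + 2 padded = 5 rows.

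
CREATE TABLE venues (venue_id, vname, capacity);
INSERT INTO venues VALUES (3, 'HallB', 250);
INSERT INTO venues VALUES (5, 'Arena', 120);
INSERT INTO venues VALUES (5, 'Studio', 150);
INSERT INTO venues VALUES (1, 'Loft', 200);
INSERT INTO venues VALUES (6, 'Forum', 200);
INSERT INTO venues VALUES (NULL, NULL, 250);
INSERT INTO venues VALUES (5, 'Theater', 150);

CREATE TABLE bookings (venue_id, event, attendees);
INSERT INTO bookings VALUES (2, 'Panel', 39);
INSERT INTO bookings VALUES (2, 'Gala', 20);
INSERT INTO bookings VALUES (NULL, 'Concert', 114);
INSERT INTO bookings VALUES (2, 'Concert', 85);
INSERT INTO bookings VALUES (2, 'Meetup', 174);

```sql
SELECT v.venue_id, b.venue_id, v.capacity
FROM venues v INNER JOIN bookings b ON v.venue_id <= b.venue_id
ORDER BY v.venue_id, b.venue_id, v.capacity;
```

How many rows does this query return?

4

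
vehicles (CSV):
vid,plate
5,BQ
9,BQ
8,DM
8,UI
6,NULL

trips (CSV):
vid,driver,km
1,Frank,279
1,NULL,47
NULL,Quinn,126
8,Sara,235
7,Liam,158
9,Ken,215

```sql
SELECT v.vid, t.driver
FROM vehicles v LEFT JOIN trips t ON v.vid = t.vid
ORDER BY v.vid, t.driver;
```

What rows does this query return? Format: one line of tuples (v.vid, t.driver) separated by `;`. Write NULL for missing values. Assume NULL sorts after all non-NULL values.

(5, NULL); (6, NULL); (8, Sara); (8, Sara); (9, Ken)

LEFT JOIN keeps every row from `vehicles`; unmatched rows get NULL for `trips`'s columns.
Matching on v.vid = t.vid. A NULL in a compared column never satisfies the condition.
- v[0] vid=5 → no match; kept with NULLs on the t side.
- v[1] vid=9 → 1 match(es) in t → 1 row(s).
- v[2] vid=8 → 1 match(es) in t → 1 row(s).
- v[3] vid=8 → 1 match(es) in t → 1 row(s).
- v[4] vid=6 → no match; kept with NULLs on the t side.
After projecting and ordering:
v.vid | t.driver
5 | NULL
6 | NULL
8 | Sara
8 | Sara
9 | Ken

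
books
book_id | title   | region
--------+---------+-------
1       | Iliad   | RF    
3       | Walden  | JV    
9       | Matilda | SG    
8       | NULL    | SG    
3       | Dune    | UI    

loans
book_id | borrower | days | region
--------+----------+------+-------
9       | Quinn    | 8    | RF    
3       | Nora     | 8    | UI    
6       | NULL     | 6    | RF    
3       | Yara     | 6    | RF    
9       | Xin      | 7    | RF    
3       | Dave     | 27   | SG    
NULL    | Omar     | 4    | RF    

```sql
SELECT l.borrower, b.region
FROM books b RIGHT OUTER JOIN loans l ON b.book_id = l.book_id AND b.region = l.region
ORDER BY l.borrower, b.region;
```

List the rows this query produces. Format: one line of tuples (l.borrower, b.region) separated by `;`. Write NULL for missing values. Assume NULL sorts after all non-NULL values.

(Dave, NULL); (Nora, UI); (Omar, NULL); (Quinn, NULL); (Xin, NULL); (Yara, NULL); (NULL, NULL)

RIGHT JOIN keeps every row from `loans`; unmatched rows get NULL for `books`'s columns.
Matching on b.book_id = l.book_id AND b.region = l.region. A NULL in a compared column never satisfies the condition.
Matched pairs: 1; unmatched l rows kept: 6.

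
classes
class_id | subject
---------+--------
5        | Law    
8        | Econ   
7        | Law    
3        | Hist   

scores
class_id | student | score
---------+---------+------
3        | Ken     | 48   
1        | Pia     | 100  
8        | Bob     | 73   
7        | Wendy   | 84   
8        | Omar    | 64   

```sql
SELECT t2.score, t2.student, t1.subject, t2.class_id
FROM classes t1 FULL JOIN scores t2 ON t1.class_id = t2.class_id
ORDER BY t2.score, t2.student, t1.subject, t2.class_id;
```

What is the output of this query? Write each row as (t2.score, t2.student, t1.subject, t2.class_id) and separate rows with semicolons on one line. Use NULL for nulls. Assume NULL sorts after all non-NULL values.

(48, Ken, Hist, 3); (64, Omar, Econ, 8); (73, Bob, Econ, 8); (84, Wendy, Law, 7); (100, Pia, NULL, 1); (NULL, NULL, Law, NULL)

FULL OUTER JOIN keeps every row from both sides; unmatched rows get NULL for the other side's columns.
Matching on t1.class_id = t2.class_id.
- class_id=5: no t2 row matches, row kept with t2 columns NULL.
- class_id=8: 2 matching t2 row(s), so 2 row(s) emitted.
- class_id=7: 1 matching t2 row(s), so 1 row(s) emitted.
- class_id=3: 1 matching t2 row(s), so 1 row(s) emitted.
- 1 row(s) from t2 found no t1 partner → padded with NULL.
After projecting and ordering:
t2.score | t2.student | t1.subject | t2.class_id
48 | Ken | Hist | 3
64 | Omar | Econ | 8
73 | Bob | Econ | 8
84 | Wendy | Law | 7
100 | Pia | NULL | 1
NULL | NULL | Law | NULL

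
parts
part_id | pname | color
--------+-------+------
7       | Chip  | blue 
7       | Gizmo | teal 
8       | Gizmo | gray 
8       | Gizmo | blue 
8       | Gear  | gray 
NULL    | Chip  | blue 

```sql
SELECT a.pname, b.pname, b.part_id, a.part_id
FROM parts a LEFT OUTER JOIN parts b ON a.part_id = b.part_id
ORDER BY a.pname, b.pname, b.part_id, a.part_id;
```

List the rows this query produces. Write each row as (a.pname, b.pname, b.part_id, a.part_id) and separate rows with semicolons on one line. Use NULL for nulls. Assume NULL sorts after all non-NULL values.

LEFT JOIN keeps every row from `parts a`; unmatched rows get NULL for `parts b`'s columns.
Matching on a.part_id = b.part_id. A NULL in a compared column never satisfies the condition.
- a[0] part_id=7 → 2 match(es) in b → 2 row(s).
- a[1] part_id=7 → 2 match(es) in b → 2 row(s).
- a[2] part_id=8 → 3 match(es) in b → 3 row(s).
- a[3] part_id=8 → 3 match(es) in b → 3 row(s).
- a[4] part_id=8 → 3 match(es) in b → 3 row(s).
- a[5] part_id=NULL → no match; kept with NULLs on the b side.

(Chip, Chip, 7, 7); (Chip, Gizmo, 7, 7); (Chip, NULL, NULL, NULL); (Gear, Gear, 8, 8); (Gear, Gizmo, 8, 8); (Gear, Gizmo, 8, 8); (Gizmo, Chip, 7, 7); (Gizmo, Gear, 8, 8); (Gizmo, Gear, 8, 8); (Gizmo, Gizmo, 7, 7); (Gizmo, Gizmo, 8, 8); (Gizmo, Gizmo, 8, 8); (Gizmo, Gizmo, 8, 8); (Gizmo, Gizmo, 8, 8)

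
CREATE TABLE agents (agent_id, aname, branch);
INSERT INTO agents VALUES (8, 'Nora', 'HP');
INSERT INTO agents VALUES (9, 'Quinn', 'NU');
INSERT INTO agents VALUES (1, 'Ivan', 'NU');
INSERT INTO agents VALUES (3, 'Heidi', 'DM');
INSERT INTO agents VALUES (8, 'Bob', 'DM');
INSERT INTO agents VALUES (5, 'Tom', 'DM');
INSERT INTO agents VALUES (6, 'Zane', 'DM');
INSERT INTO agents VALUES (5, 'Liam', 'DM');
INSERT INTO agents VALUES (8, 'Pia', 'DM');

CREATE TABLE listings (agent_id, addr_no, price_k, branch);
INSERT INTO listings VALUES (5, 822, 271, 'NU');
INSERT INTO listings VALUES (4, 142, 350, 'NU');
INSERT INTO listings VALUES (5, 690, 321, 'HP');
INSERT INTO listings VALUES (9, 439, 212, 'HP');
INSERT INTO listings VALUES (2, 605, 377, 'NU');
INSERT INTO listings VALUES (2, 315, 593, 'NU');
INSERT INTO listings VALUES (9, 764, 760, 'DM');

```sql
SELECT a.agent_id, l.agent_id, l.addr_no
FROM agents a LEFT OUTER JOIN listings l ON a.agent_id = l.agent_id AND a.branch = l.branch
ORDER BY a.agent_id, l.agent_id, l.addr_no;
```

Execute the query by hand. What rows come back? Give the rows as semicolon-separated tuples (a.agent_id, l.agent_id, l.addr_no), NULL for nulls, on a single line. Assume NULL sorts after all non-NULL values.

(1, NULL, NULL); (3, NULL, NULL); (5, NULL, NULL); (5, NULL, NULL); (6, NULL, NULL); (8, NULL, NULL); (8, NULL, NULL); (8, NULL, NULL); (9, NULL, NULL)

LEFT JOIN keeps every row from `agents`; unmatched rows get NULL for `listings`'s columns.
Matching on a.agent_id = l.agent_id AND a.branch = l.branch.
- a (agent_id=8, branch=HP) has no partner → padded with NULL.
- a (agent_id=9, branch=NU) has no partner → padded with NULL.
- a (agent_id=1, branch=NU) has no partner → padded with NULL.
- a (agent_id=3, branch=DM) has no partner → padded with NULL.
- a (agent_id=8, branch=DM) has no partner → padded with NULL.
- a (agent_id=5, branch=DM) has no partner → padded with NULL.
- a (agent_id=6, branch=DM) has no partner → padded with NULL.
- a (agent_id=5, branch=DM) has no partner → padded with NULL.
- a (agent_id=8, branch=DM) has no partner → padded with NULL.
After projecting and ordering:
a.agent_id | l.agent_id | l.addr_no
1 | NULL | NULL
3 | NULL | NULL
5 | NULL | NULL
5 | NULL | NULL
6 | NULL | NULL
8 | NULL | NULL
8 | NULL | NULL
8 | NULL | NULL
9 | NULL | NULL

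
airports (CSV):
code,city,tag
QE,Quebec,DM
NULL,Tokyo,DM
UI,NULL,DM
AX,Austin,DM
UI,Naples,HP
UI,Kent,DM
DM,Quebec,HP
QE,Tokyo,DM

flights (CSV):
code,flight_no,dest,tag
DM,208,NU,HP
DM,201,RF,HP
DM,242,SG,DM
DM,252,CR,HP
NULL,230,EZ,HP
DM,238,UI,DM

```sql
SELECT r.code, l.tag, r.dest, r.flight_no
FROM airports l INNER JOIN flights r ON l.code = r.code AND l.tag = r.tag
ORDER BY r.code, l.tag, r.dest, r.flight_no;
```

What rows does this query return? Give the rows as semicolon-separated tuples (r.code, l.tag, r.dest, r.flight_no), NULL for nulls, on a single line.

(DM, HP, CR, 252); (DM, HP, NU, 208); (DM, HP, RF, 201)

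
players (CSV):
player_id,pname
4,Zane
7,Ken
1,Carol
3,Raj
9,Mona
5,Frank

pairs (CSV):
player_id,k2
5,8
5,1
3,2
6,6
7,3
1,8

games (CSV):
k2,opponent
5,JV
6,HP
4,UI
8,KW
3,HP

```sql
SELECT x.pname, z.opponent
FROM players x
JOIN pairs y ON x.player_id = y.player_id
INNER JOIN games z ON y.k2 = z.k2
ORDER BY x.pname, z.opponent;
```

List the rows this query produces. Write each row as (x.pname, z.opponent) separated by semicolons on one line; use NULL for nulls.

(Carol, KW); (Frank, KW); (Ken, HP)

Evaluate left to right. First `players x INNER JOIN pairs y` on player_id: 5 row(s).
Then INNER JOIN `games z` on k2: keep only rows whose y.k2 appears in z.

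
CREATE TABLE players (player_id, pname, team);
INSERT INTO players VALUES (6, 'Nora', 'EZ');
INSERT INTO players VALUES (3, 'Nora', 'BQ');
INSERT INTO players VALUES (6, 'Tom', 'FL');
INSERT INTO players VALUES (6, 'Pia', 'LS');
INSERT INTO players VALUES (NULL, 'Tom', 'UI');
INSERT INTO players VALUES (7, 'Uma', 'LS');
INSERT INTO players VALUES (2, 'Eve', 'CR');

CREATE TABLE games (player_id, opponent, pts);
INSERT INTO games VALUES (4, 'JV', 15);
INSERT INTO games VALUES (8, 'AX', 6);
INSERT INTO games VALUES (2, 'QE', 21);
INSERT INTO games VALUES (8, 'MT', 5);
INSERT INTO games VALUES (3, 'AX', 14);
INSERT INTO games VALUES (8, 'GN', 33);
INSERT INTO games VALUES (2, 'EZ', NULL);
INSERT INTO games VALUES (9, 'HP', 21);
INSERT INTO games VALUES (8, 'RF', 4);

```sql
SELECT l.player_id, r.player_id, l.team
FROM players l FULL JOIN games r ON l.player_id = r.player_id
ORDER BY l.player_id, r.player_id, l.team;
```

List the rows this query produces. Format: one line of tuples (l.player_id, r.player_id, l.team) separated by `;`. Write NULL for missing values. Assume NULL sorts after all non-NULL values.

FULL OUTER JOIN keeps every row from both sides; unmatched rows get NULL for the other side's columns.
Matching on l.player_id = r.player_id. A NULL in a compared column never satisfies the condition.
Matched pairs: 3; unmatched l rows kept: 5; unmatched r rows kept: 6.

(2, 2, CR); (2, 2, CR); (3, 3, BQ); (6, NULL, EZ); (6, NULL, FL); (6, NULL, LS); (7, NULL, LS); (NULL, 4, NULL); (NULL, 8, NULL); (NULL, 8, NULL); (NULL, 8, NULL); (NULL, 8, NULL); (NULL, 9, NULL); (NULL, NULL, UI)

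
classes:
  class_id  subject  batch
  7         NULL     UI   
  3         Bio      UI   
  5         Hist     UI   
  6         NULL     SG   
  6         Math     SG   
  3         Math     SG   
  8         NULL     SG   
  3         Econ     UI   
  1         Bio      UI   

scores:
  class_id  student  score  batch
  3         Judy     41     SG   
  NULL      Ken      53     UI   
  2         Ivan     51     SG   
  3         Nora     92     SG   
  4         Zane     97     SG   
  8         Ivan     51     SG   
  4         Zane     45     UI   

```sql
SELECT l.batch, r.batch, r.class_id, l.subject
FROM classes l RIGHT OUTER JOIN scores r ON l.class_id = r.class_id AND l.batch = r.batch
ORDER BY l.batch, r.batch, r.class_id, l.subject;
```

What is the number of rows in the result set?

RIGHT JOIN keeps every row from `scores`; unmatched rows get NULL for `classes`'s columns.
Matching on l.class_id = r.class_id AND l.batch = r.batch. A NULL in a compared column never satisfies the condition.
- class_id=7, batch=UI: no matching r row.
- class_id=3, batch=UI: no matching r row.
- class_id=5, batch=UI: no matching r row.
- class_id=6, batch=SG: no matching r row.
- class_id=6, batch=SG: no matching r row.
- class_id=3, batch=SG: 2 matching r row(s), so 2 row(s) emitted.
- class_id=8, batch=SG: 1 matching r row(s), so 1 row(s) emitted.
- class_id=3, batch=UI: no matching r row.
- class_id=1, batch=UI: no matching r row.
- plus 4 unmatched r row(s), each kept with NULL l columns.
Total: 3 matched + 4 padded = 7 rows.

7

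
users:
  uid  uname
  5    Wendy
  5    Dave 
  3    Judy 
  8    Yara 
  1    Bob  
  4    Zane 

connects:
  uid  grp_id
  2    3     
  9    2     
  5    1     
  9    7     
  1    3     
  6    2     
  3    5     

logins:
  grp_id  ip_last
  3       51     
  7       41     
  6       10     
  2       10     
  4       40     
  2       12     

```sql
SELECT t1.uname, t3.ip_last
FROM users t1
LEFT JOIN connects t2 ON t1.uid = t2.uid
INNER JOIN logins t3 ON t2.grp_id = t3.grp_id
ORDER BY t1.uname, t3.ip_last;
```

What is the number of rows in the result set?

Step 1 — t1 LEFT JOIN t2 on uid → 6 row(s).
Then INNER JOIN `logins t3` on grp_id: keep only rows whose t2.grp_id appears in t3.
Result: 1 row(s).

1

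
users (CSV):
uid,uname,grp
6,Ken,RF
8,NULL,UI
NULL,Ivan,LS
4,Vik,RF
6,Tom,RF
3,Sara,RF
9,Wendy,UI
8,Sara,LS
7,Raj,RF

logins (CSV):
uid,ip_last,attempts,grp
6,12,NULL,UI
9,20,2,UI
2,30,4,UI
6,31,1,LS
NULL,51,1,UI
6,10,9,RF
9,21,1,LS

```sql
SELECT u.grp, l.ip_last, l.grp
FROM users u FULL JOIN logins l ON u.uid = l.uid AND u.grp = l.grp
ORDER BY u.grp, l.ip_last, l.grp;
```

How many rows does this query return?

FULL OUTER JOIN keeps every row from both sides; unmatched rows get NULL for the other side's columns.
Matching on u.uid = l.uid AND u.grp = l.grp. A NULL in a compared column never satisfies the condition.
- u (uid=6, grp=RF) pairs with 1 row(s) of l.
- u (uid=8, grp=UI) has no partner → padded with NULL.
- u (uid=NULL, grp=LS) has no partner → padded with NULL.
- u (uid=4, grp=RF) has no partner → padded with NULL.
- u (uid=6, grp=RF) pairs with 1 row(s) of l.
- u (uid=3, grp=RF) has no partner → padded with NULL.
- u (uid=9, grp=UI) pairs with 1 row(s) of l.
- u (uid=8, grp=LS) has no partner → padded with NULL.
- u (uid=7, grp=RF) has no partner → padded with NULL.
- 5 row(s) from l found no u partner → padded with NULL.
Total: 3 matched + 11 padded = 14 rows.

14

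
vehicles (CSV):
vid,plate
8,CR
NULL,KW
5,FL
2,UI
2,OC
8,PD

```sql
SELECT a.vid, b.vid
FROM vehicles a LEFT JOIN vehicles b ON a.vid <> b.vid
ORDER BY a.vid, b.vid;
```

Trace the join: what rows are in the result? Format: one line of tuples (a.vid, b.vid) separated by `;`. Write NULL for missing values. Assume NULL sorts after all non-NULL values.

(2, 5); (2, 5); (2, 8); (2, 8); (2, 8); (2, 8); (5, 2); (5, 2); (5, 8); (5, 8); (8, 2); (8, 2); (8, 2); (8, 2); (8, 5); (8, 5); (NULL, NULL)

LEFT JOIN keeps every row from `vehicles a`; unmatched rows get NULL for `vehicles b`'s columns.
Matching on a.vid <> b.vid. A NULL in a compared column never satisfies the condition.
- a row (vid=8): matches 3 b row(s) → 3 output row(s).
- a row (vid=NULL): no match → kept, b columns NULL.
- a row (vid=5): matches 4 b row(s) → 4 output row(s).
- a row (vid=2): matches 3 b row(s) → 3 output row(s).
- a row (vid=2): matches 3 b row(s) → 3 output row(s).
- a row (vid=8): matches 3 b row(s) → 3 output row(s).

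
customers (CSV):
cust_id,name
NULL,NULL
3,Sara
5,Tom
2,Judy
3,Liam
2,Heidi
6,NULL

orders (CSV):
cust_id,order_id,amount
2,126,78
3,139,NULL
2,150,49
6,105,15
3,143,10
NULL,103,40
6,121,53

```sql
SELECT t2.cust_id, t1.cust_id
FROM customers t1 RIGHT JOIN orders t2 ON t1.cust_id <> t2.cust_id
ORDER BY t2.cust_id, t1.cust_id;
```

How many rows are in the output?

27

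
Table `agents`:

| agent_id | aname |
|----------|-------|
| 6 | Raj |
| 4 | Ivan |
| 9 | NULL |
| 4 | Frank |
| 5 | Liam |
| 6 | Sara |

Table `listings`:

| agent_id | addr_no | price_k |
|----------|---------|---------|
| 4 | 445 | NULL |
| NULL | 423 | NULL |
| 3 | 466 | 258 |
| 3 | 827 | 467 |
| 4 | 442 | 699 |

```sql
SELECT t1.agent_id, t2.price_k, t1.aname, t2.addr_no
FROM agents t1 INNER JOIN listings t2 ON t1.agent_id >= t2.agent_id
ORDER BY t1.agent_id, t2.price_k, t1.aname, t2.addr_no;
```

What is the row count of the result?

INNER JOIN keeps only pairs where the ON condition holds.
Matching on t1.agent_id >= t2.agent_id. A NULL in a compared column never satisfies the condition.
Matched pairs: 24.
Total: 24 rows.

24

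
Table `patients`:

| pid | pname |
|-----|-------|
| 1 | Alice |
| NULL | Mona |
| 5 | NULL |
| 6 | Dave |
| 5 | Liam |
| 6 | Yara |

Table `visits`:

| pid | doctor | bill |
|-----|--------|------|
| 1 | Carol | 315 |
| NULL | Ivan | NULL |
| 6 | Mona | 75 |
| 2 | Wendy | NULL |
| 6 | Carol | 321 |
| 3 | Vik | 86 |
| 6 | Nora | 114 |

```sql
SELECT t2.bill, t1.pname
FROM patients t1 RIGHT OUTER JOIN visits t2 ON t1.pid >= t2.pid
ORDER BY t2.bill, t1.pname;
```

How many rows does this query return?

20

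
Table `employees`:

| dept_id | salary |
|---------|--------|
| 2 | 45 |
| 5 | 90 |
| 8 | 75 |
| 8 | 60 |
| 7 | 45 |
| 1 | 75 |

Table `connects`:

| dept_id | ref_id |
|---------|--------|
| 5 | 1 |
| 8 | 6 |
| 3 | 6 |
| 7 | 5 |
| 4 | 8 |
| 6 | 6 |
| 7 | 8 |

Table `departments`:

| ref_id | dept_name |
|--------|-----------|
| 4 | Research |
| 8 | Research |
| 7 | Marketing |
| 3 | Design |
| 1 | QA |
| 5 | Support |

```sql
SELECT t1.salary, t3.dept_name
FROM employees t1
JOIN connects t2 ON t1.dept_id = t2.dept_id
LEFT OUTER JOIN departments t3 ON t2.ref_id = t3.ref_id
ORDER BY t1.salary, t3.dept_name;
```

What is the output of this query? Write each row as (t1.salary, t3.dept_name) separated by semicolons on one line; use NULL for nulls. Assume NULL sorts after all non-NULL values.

(45, Research); (45, Support); (60, NULL); (75, NULL); (90, QA)

Step 1 — t1 INNER JOIN t2 on dept_id → 5 row(s).
Then LEFT JOIN `departments t3` on ref_id: each of those 5 rows is kept; rows whose t2.ref_id has no match in t3 get NULL for t3's columns.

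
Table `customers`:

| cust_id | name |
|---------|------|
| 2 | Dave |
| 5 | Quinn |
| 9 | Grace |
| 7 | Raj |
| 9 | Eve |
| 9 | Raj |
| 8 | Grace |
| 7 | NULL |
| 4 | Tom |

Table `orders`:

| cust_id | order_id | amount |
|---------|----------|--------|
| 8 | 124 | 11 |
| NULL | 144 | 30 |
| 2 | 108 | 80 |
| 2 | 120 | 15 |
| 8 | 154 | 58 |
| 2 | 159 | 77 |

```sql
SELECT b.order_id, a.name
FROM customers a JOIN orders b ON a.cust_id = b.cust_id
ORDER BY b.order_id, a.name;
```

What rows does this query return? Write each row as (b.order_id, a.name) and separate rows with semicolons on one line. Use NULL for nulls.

(108, Dave); (120, Dave); (124, Grace); (154, Grace); (159, Dave)

INNER JOIN keeps only pairs where the ON condition holds.
Matching on a.cust_id = b.cust_id. A NULL in a compared column never satisfies the condition.
Matched pairs: 5.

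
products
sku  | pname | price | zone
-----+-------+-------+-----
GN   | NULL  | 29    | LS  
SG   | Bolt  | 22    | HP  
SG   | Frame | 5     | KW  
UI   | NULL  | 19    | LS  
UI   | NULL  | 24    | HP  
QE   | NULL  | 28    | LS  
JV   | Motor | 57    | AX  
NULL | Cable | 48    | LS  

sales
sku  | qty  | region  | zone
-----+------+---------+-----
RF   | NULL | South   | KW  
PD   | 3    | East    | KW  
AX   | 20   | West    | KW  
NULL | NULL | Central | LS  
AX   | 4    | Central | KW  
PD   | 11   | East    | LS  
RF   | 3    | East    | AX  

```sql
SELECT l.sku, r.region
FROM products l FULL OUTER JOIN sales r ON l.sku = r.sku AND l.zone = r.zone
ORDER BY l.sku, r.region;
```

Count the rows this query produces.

FULL OUTER JOIN keeps every row from both sides; unmatched rows get NULL for the other side's columns.
Matching on l.sku = r.sku AND l.zone = r.zone. A NULL in a compared column never satisfies the condition.
- l (sku=GN, zone=LS) has no partner → padded with NULL.
- l (sku=SG, zone=HP) has no partner → padded with NULL.
- l (sku=SG, zone=KW) has no partner → padded with NULL.
- l (sku=UI, zone=LS) has no partner → padded with NULL.
- l (sku=UI, zone=HP) has no partner → padded with NULL.
- l (sku=QE, zone=LS) has no partner → padded with NULL.
- l (sku=JV, zone=AX) has no partner → padded with NULL.
- l (sku=NULL, zone=LS) has no partner → padded with NULL.
- 7 r row(s) had no l match → kept, l columns NULL.
Total: 0 matched + 15 padded = 15 rows.

15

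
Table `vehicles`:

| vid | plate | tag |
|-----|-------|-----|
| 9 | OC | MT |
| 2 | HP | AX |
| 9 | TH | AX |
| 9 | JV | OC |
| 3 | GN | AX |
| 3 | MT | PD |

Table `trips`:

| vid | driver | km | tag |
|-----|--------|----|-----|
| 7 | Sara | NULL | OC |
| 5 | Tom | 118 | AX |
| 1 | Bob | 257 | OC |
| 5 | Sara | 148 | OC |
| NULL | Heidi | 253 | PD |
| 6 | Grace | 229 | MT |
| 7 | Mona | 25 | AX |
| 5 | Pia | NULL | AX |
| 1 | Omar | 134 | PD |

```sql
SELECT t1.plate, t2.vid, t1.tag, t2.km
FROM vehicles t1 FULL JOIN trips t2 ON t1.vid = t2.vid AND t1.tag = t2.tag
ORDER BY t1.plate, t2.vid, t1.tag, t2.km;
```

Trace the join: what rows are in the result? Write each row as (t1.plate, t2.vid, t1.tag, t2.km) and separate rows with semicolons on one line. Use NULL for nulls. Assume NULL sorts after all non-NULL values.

FULL OUTER JOIN keeps every row from both sides; unmatched rows get NULL for the other side's columns.
Matching on t1.vid = t2.vid AND t1.tag = t2.tag. A NULL in a compared column never satisfies the condition.
- t1 row (vid=9, tag=MT): no match → kept, t2 columns NULL.
- t1 row (vid=2, tag=AX): no match → kept, t2 columns NULL.
- t1 row (vid=9, tag=AX): no match → kept, t2 columns NULL.
- t1 row (vid=9, tag=OC): no match → kept, t2 columns NULL.
- t1 row (vid=3, tag=AX): no match → kept, t2 columns NULL.
- t1 row (vid=3, tag=PD): no match → kept, t2 columns NULL.
- 9 t2 row(s) had no t1 match → kept, t1 columns NULL.

(GN, NULL, AX, NULL); (HP, NULL, AX, NULL); (JV, NULL, OC, NULL); (MT, NULL, PD, NULL); (OC, NULL, MT, NULL); (TH, NULL, AX, NULL); (NULL, 1, NULL, 134); (NULL, 1, NULL, 257); (NULL, 5, NULL, 118); (NULL, 5, NULL, 148); (NULL, 5, NULL, NULL); (NULL, 6, NULL, 229); (NULL, 7, NULL, 25); (NULL, 7, NULL, NULL); (NULL, NULL, NULL, 253)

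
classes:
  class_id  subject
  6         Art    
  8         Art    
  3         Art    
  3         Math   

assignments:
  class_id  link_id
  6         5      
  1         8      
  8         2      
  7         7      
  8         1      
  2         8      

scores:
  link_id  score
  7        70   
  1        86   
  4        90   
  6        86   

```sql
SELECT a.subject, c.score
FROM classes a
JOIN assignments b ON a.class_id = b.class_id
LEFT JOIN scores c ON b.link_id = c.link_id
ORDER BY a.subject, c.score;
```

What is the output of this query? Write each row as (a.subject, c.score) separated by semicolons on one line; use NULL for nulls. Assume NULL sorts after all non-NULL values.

Joins associate left-to-right: classes INNER JOIN assignments on class_id gives 3 intermediate row(s).
Then LEFT JOIN `scores c` on link_id: each of those 3 rows is kept; rows whose b.link_id has no match in c get NULL for c's columns.

(Art, 86); (Art, NULL); (Art, NULL)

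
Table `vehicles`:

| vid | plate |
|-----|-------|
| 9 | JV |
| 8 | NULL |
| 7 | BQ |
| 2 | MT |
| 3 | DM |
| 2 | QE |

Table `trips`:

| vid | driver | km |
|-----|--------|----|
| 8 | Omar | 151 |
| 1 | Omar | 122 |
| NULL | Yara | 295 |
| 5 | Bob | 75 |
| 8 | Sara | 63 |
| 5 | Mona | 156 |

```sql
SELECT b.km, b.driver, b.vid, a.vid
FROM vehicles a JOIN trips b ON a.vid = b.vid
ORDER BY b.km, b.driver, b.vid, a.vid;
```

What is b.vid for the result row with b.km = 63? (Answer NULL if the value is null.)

8

INNER JOIN keeps only pairs where the ON condition holds.
Matching on a.vid = b.vid. A NULL in a compared column never satisfies the condition.
- vid=9: no matching b row, dropped.
- vid=8: 2 matching b row(s), so 2 row(s) emitted.
- vid=7: no matching b row, dropped.
- vid=2: no matching b row, dropped.
- vid=3: no matching b row, dropped.
- vid=2: no matching b row, dropped.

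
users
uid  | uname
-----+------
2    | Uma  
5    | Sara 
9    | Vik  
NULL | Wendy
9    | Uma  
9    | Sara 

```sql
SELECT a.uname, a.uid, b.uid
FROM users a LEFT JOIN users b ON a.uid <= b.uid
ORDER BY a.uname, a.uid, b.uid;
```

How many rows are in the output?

19

LEFT JOIN keeps every row from `users a`; unmatched rows get NULL for `users b`'s columns.
Matching on a.uid <= b.uid. A NULL in a compared column never satisfies the condition.
- a (uid=2) pairs with 5 row(s) of b.
- a (uid=5) pairs with 4 row(s) of b.
- a (uid=9) pairs with 3 row(s) of b.
- a (uid=NULL) has no partner → padded with NULL.
- a (uid=9) pairs with 3 row(s) of b.
- a (uid=9) pairs with 3 row(s) of b.
Total: 18 matched + 1 padded = 19 rows.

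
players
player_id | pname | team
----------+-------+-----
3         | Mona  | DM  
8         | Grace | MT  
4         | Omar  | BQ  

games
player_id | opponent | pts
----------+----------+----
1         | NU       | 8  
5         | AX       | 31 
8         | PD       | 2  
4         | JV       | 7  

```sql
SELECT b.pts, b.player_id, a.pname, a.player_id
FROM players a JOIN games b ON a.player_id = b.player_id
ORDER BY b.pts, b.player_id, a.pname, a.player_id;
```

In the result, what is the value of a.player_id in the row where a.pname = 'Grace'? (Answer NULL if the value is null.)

INNER JOIN keeps only pairs where the ON condition holds.
Matching on a.player_id = b.player_id.
- player_id=3: no matching b row, dropped.
- player_id=8: 1 matching b row(s), so 1 row(s) emitted.
- player_id=4: 1 matching b row(s), so 1 row(s) emitted.

8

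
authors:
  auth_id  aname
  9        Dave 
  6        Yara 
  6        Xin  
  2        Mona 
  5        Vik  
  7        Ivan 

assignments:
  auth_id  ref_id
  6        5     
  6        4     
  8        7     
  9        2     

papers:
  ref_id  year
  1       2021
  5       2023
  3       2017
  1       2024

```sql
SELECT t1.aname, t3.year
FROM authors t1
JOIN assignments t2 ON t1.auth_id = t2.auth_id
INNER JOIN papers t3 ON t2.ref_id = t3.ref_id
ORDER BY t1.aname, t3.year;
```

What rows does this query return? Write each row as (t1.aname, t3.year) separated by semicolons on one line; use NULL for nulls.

(Xin, 2023); (Yara, 2023)

Step 1 — t1 INNER JOIN t2 on auth_id → 5 row(s).
Then INNER JOIN `papers t3` on ref_id: keep only rows whose t2.ref_id appears in t3.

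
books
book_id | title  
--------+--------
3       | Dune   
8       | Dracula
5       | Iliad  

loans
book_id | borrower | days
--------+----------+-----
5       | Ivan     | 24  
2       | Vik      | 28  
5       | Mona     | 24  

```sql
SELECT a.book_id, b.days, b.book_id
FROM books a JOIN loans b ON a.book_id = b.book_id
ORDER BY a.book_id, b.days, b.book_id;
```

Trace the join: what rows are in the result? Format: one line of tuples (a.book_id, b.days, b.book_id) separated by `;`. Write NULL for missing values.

INNER JOIN keeps only pairs where the ON condition holds.
Matching on a.book_id = b.book_id.
- a row (book_id=3): no match → dropped.
- a row (book_id=8): no match → dropped.
- a row (book_id=5): matches 2 b row(s) → 2 output row(s).
After projecting and ordering:
a.book_id | b.days | b.book_id
5 | 24 | 5
5 | 24 | 5

(5, 24, 5); (5, 24, 5)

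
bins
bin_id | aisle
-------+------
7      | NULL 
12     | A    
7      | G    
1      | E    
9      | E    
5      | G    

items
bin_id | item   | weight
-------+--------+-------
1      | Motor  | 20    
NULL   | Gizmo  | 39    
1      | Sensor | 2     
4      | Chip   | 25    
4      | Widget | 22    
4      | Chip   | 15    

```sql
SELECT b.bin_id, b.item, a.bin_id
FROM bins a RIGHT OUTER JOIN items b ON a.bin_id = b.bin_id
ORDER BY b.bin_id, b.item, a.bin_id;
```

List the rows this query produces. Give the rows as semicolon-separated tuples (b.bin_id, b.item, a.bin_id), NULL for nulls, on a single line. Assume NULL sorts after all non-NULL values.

RIGHT JOIN keeps every row from `items`; unmatched rows get NULL for `bins`'s columns.
Matching on a.bin_id = b.bin_id. A NULL in a compared column never satisfies the condition.
- a (bin_id=7) has no partner in b.
- a (bin_id=12) has no partner in b.
- a (bin_id=7) has no partner in b.
- a (bin_id=1) pairs with 2 row(s) of b.
- a (bin_id=9) has no partner in b.
- a (bin_id=5) has no partner in b.
- 4 b row(s) had no a match → kept, a columns NULL.
After projecting and ordering:
b.bin_id | b.item | a.bin_id
1 | Motor | 1
1 | Sensor | 1
4 | Chip | NULL
4 | Chip | NULL
4 | Widget | NULL
NULL | Gizmo | NULL

(1, Motor, 1); (1, Sensor, 1); (4, Chip, NULL); (4, Chip, NULL); (4, Widget, NULL); (NULL, Gizmo, NULL)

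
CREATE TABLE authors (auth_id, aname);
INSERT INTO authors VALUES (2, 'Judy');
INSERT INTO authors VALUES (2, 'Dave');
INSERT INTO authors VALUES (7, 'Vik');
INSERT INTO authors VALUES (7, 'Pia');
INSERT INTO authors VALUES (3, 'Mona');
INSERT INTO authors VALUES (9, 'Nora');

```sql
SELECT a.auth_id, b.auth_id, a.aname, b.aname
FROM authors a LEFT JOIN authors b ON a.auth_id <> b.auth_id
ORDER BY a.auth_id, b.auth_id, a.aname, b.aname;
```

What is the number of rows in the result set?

26

LEFT JOIN keeps every row from `authors a`; unmatched rows get NULL for `authors b`'s columns.
Matching on a.auth_id <> b.auth_id.
- a row (auth_id=2): matches 4 b row(s) → 4 output row(s).
- a row (auth_id=2): matches 4 b row(s) → 4 output row(s).
- a row (auth_id=7): matches 4 b row(s) → 4 output row(s).
- a row (auth_id=7): matches 4 b row(s) → 4 output row(s).
- a row (auth_id=3): matches 5 b row(s) → 5 output row(s).
- a row (auth_id=9): matches 5 b row(s) → 5 output row(s).
Total: 26 rows.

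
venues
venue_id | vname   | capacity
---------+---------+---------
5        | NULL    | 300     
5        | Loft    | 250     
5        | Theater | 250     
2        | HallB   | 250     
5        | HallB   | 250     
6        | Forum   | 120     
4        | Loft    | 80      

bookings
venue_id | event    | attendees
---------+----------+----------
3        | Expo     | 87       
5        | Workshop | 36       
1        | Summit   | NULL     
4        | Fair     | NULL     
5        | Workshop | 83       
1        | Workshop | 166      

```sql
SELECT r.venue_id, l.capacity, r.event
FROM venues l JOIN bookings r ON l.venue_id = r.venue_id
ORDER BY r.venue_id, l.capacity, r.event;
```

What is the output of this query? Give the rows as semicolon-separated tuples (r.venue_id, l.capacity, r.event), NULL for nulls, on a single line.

INNER JOIN keeps only pairs where the ON condition holds.
Matching on l.venue_id = r.venue_id.
- l row (venue_id=5): matches 2 r row(s) → 2 output row(s).
- l row (venue_id=5): matches 2 r row(s) → 2 output row(s).
- l row (venue_id=5): matches 2 r row(s) → 2 output row(s).
- l row (venue_id=2): no match → dropped.
- l row (venue_id=5): matches 2 r row(s) → 2 output row(s).
- l row (venue_id=6): no match → dropped.
- l row (venue_id=4): matches 1 r row(s) → 1 output row(s).
After projecting and ordering:
r.venue_id | l.capacity | r.event
4 | 80 | Fair
5 | 250 | Workshop
5 | 250 | Workshop
5 | 250 | Workshop
5 | 250 | Workshop
5 | 250 | Workshop
5 | 250 | Workshop
5 | 300 | Workshop
5 | 300 | Workshop

(4, 80, Fair); (5, 250, Workshop); (5, 250, Workshop); (5, 250, Workshop); (5, 250, Workshop); (5, 250, Workshop); (5, 250, Workshop); (5, 300, Workshop); (5, 300, Workshop)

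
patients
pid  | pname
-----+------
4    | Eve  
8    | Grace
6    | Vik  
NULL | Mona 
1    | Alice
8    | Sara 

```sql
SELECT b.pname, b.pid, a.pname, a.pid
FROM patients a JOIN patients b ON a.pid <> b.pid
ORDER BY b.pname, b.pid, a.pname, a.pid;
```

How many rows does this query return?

18

INNER JOIN keeps only pairs where the ON condition holds.
Matching on a.pid <> b.pid. A NULL in a compared column never satisfies the condition.
- a[0] pid=4 → 4 match(es) in b → 4 row(s).
- a[1] pid=8 → 3 match(es) in b → 3 row(s).
- a[2] pid=6 → 4 match(es) in b → 4 row(s).
- a[3] pid=NULL → no match; dropped.
- a[4] pid=1 → 4 match(es) in b → 4 row(s).
- a[5] pid=8 → 3 match(es) in b → 3 row(s).
Total: 18 rows.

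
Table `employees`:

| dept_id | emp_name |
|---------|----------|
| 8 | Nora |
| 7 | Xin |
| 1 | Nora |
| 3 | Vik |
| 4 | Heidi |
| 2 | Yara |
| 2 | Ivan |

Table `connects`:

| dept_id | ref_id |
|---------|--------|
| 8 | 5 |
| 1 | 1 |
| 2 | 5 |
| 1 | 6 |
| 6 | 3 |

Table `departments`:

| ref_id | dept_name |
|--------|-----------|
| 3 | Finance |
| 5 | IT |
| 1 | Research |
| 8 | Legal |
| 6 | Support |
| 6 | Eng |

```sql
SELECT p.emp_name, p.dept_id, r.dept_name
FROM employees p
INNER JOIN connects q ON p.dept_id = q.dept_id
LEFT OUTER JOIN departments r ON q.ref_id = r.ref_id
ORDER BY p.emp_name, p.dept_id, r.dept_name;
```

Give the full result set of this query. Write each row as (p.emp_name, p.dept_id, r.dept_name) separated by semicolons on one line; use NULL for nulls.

(Ivan, 2, IT); (Nora, 1, Eng); (Nora, 1, Research); (Nora, 1, Support); (Nora, 8, IT); (Yara, 2, IT)

Joins associate left-to-right: employees INNER JOIN connects on dept_id gives 5 intermediate row(s).
Then LEFT JOIN `departments r` on ref_id: each of those 5 rows is kept; rows whose q.ref_id has no match in r get NULL for r's columns.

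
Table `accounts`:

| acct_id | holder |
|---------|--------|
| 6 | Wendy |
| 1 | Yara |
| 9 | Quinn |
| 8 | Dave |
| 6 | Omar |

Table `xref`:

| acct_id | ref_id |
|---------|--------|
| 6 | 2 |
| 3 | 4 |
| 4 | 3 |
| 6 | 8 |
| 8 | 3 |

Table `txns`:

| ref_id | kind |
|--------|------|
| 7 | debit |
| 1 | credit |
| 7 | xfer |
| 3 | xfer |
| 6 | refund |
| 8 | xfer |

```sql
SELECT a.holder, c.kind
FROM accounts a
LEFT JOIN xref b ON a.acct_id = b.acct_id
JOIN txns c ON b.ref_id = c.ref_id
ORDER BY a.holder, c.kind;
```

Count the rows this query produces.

Evaluate left to right. First `accounts a LEFT JOIN xref b` on acct_id: 7 row(s).
Then INNER JOIN `txns c` on ref_id: keep only rows whose b.ref_id appears in c.
Result: 3 row(s).

3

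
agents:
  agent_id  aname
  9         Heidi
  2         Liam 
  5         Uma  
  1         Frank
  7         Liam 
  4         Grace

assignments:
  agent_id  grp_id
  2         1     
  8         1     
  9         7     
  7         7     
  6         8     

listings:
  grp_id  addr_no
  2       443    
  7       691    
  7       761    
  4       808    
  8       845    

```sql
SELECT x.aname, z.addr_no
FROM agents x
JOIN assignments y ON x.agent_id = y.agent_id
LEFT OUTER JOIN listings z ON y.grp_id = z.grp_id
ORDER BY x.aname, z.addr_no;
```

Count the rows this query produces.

Step 1 — x INNER JOIN y on agent_id → 3 row(s).
Then LEFT JOIN `listings z` on grp_id: each of those 3 rows is kept; rows whose y.grp_id has no match in z get NULL for z's columns.
Result: 5 row(s).

5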